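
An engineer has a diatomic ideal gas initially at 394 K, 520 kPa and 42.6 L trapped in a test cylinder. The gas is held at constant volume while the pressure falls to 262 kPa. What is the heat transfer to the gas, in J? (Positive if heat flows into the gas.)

n = P₁V₁/(RT₁) = 520×42.6/(8.314×394) = 6.76 mol.
Isochoric: V stays 42.6 L; P/T = const ⇒ T₂ = 199 K, P₂ = 262 kPa.
W = 0 (no volume change).
ΔU = nCvΔT = 6.76×20.8×(199−394) = -27500 J.
Q = ΔU = -27500 J.

-27500 J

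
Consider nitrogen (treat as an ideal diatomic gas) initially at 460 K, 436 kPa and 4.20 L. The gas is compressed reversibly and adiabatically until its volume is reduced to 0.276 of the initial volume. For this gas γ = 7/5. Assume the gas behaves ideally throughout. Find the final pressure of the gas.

Adiabatic: TV^(γ−1) = const ⇒ T₂ = 460×(3.62)^0.400 = 770 K; PV^γ = const ⇒ P₂ = 2640 kPa.

2640 kPa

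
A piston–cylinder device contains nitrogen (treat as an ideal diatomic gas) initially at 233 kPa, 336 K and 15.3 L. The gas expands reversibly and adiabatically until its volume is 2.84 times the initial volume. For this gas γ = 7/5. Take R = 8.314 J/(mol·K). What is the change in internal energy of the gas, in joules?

-3040 J

n = P₁V₁/(RT₁) = 233×15.3/(8.314×336) = 1.28 mol.
Adiabatic: TV^(γ−1) = const ⇒ T₂ = 336×(0.352)^0.400 = 221 K; PV^γ = const ⇒ P₂ = 54.0 kPa.
For an ideal gas ΔU = nCvΔT with Cv = (5/2)R = 20.8 J/(mol·K).
ΔU = 1.28×20.8×(221−336) = -3040 J.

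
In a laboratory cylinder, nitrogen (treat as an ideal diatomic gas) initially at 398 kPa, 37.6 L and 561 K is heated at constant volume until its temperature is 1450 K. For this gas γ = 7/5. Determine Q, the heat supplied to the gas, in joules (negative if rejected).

59300 J

n = P₁V₁/(RT₁) = 398×37.6/(8.314×561) = 3.21 mol.
Isochoric: V stays 37.6 L; P/T = const ⇒ T₂ = 1450 K, P₂ = 1030 kPa.
W = 0 (no volume change).
ΔU = nCvΔT = 3.21×20.8×(1450−561) = 59300 J.
Q = ΔU = 59300 J.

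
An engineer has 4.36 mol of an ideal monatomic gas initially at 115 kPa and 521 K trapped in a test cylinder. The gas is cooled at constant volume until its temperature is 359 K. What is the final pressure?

79.2 kPa

V₁ = nRT₁/P₁ = 4.36×8.314×521/115 = 164 L.
Isochoric: V stays 164 L; P/T = const ⇒ T₂ = 359 K, P₂ = 79.2 kPa.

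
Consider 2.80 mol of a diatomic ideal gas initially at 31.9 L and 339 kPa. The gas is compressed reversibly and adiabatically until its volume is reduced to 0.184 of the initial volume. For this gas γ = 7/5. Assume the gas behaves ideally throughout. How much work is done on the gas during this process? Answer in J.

26200 J

T₁ = P₁V₁/(nR) = 339×31.9/(2.80×8.314) = 465 K.
Adiabatic: TV^(γ−1) = const ⇒ T₂ = 465×(5.43)^0.400 = 914 K; PV^γ = const ⇒ P₂ = 3630 kPa.
ΔU = nCvΔT = 2.80×20.8×(914−465) = 26200 J.
Q = 0 for an adiabatic process, so W = −ΔU = -26200 J.
Work done on the gas = −W_by = 26200 J.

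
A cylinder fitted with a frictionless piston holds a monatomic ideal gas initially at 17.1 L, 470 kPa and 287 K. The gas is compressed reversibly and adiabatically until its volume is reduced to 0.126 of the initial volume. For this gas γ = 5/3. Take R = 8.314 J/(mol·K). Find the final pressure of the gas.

14800 kPa

Adiabatic: TV^(γ−1) = const ⇒ T₂ = 287×(7.94)^0.667 = 1140 K; PV^γ = const ⇒ P₂ = 14800 kPa.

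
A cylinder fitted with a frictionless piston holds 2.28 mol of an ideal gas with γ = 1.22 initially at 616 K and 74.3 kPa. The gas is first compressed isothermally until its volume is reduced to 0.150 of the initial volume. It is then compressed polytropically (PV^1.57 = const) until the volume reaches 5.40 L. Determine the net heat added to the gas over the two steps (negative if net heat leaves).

V₁ = nRT₁/P₁ = 2.28×8.314×616/74.3 = 157 L.
Step 1 — Isothermal: T stays 616 K; PV = const ⇒ V₂ = 23.6 L, P₂ = 495 kPa.
ΔU = 0 (ideal gas, T constant).
W = nRT ln(V₂/V₁) = 2.28×8.314×616×ln(0.150) = -22200 J.
Q = ΔU + W = -22200 J.
State after step 1: P = 495 kPa, V = 23.6 L, T = 616 K.
Step 2 — Polytropic n=1.57: T₂ = T₁(V₁/V₂)^(n−1) = 616×(4.37)^0.57 = 1430 K; P₂ = P₁(V₁/V₂)^n = 5010 kPa.
W = (P₁V₁−P₂V₂)/(n−1) = (495×23.6−5010×5.40)/0.57 = -27000 J.
ΔU = nCvΔT = 2.28×37.8×(1430−616) = 69900 J.
Q = ΔU + W = 42900 J.
Net over both steps: W = -49100 J, Q = 20800 J, ΔU = 69900 J.

20800 J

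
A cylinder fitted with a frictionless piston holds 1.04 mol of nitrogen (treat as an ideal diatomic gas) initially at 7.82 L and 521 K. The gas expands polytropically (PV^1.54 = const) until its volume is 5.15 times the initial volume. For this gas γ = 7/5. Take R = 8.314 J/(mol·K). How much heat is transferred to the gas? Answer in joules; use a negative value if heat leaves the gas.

-1710 J

P₁ = nRT₁/V₁ = 1.04×8.314×521/7.82 = 576 kPa.
Polytropic n=1.54: T₂ = T₁(V₁/V₂)^(n−1) = 521×(0.194)^0.54 = 215 K; P₂ = P₁(V₁/V₂)^n = 46.2 kPa.
W = (P₁V₁−P₂V₂)/(n−1) = (576×7.82−46.2×40.3)/0.54 = 4900 J.
ΔU = nCvΔT = 1.04×20.8×(215−521) = -6610 J.
Q = ΔU + W = -1710 J.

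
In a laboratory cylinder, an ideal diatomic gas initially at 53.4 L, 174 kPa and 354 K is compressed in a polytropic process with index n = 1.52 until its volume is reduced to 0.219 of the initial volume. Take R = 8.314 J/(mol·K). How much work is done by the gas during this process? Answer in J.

-21500 J

n = P₁V₁/(RT₁) = 174×53.4/(8.314×354) = 3.16 mol.
Polytropic n=1.52: T₂ = T₁(V₁/V₂)^(n−1) = 354×(4.57)^0.52 = 780 K; P₂ = P₁(V₁/V₂)^n = 1750 kPa.
W = (P₁V₁−P₂V₂)/(n−1) = (174×53.4−1750×11.7)/0.52 = -21500 J.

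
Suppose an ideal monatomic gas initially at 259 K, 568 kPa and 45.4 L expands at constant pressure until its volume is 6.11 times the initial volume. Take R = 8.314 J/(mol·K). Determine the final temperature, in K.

1580 K

Isobaric: P stays 568 kPa; V/T = const ⇒ T₂ = 1580 K, V₂ = 277 L.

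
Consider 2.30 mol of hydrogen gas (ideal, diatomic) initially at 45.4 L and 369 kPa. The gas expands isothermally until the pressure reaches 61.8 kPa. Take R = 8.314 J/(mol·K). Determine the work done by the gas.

T₁ = P₁V₁/(nR) = 369×45.4/(2.30×8.314) = 876 K.
Isothermal: T stays 876 K; PV = const ⇒ V₂ = 271 L, P₂ = 61.8 kPa.
W = nRT ln(V₂/V₁) = 2.30×8.314×876×ln(5.97) = 29900 J.

29900 J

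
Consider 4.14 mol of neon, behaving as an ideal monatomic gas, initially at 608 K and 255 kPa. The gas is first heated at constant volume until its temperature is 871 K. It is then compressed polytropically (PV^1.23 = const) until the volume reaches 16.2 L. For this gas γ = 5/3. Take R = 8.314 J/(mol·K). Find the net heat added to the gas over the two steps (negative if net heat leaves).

V₁ = nRT₁/P₁ = 4.14×8.314×608/255 = 82.1 L.
Step 1 — Isochoric: V stays 82.1 L; P/T = const ⇒ T₂ = 871 K, P₂ = 365 kPa.
W = 0 (no volume change).
ΔU = nCvΔT = 4.14×12.5×(871−608) = 13600 J.
Q = ΔU = 13600 J.
State after step 1: P = 365 kPa, V = 82.1 L, T = 871 K.
Step 2 — Polytropic n=1.23: T₂ = T₁(V₁/V₂)^(n−1) = 871×(5.07)^0.23 = 1260 K; P₂ = P₁(V₁/V₂)^n = 2690 kPa.
W = (P₁V₁−P₂V₂)/(n−1) = (365×82.1−2690×16.2)/0.23 = -59000 J.
ΔU = nCvΔT = 4.14×12.5×(1260−871) = 20300 J.
Q = ΔU + W = -38600 J.
Net over both steps: W = -59000 J, Q = -25000 J, ΔU = 33900 J.

-25000 J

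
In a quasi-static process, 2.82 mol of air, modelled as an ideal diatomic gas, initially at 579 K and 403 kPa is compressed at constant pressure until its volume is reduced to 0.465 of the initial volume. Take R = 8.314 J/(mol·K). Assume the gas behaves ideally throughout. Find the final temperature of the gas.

V₁ = nRT₁/P₁ = 2.82×8.314×579/403 = 33.7 L.
Isobaric: P stays 403 kPa; V/T = const ⇒ T₂ = 269 K, V₂ = 15.7 L.

269 K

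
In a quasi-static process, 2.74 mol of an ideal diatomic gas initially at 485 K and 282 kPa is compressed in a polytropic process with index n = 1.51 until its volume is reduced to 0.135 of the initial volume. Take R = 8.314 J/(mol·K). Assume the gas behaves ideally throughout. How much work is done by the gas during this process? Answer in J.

V₁ = nRT₁/P₁ = 2.74×8.314×485/282 = 39.2 L.
Polytropic n=1.51: T₂ = T₁(V₁/V₂)^(n−1) = 485×(7.41)^0.51 = 1350 K; P₂ = P₁(V₁/V₂)^n = 5800 kPa.
W = (P₁V₁−P₂V₂)/(n−1) = (282×39.2−5800×5.29)/0.51 = -38500 J.

-38500 J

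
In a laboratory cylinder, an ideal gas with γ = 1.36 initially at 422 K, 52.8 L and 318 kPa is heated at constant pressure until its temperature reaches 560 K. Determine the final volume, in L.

Isobaric: P stays 318 kPa; V/T = const ⇒ T₂ = 560 K, V₂ = 70.1 L.

70.1 L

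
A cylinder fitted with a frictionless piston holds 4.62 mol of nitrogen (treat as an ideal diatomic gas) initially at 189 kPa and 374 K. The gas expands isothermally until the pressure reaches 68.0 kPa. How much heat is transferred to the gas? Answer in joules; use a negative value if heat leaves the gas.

V₁ = nRT₁/P₁ = 4.62×8.314×374/189 = 76.0 L.
Isothermal: T stays 374 K; PV = const ⇒ V₂ = 211 L, P₂ = 68.0 kPa.
ΔU = 0 (ideal gas, T constant).
W = nRT ln(V₂/V₁) = 4.62×8.314×374×ln(2.78) = 14700 J.
Q = ΔU + W = 14700 J.

14700 J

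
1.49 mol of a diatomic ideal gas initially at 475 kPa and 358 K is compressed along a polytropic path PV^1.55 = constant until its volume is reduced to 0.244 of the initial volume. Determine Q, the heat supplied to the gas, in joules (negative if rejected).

3540 J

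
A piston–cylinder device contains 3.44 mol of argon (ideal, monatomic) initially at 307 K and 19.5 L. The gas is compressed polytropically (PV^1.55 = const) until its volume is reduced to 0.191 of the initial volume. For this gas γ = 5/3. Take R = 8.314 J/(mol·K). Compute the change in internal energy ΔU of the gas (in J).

P₁ = nRT₁/V₁ = 3.44×8.314×307/19.5 = 450 kPa.
Polytropic n=1.55: T₂ = T₁(V₁/V₂)^(n−1) = 307×(5.24)^0.55 = 763 K; P₂ = P₁(V₁/V₂)^n = 5860 kPa.
For an ideal gas ΔU = nCvΔT with Cv = (3/2)R = 12.5 J/(mol·K).
ΔU = 3.44×12.5×(763−307) = 19600 J.

19600 J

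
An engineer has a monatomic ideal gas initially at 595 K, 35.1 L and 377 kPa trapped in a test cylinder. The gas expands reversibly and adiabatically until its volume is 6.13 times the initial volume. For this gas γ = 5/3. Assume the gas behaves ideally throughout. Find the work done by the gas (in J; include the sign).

13900 J

n = P₁V₁/(RT₁) = 377×35.1/(8.314×595) = 2.67 mol.
Adiabatic: TV^(γ−1) = const ⇒ T₂ = 595×(0.163)^0.667 = 178 K; PV^γ = const ⇒ P₂ = 18.4 kPa.
ΔU = nCvΔT = 2.67×12.5×(178−595) = -13900 J.
Q = 0 for an adiabatic process, so W = −ΔU = 13900 J.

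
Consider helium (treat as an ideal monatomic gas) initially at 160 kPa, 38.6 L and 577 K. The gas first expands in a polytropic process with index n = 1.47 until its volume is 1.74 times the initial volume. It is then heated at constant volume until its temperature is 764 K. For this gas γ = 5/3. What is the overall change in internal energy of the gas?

3000 J

n = P₁V₁/(RT₁) = 160×38.6/(8.314×577) = 1.29 mol.
Step 1 — Polytropic n=1.47: T₂ = T₁(V₁/V₂)^(n−1) = 577×(0.575)^0.47 = 445 K; P₂ = P₁(V₁/V₂)^n = 70.9 kPa.
W = (P₁V₁−P₂V₂)/(n−1) = (160×38.6−70.9×67.2)/0.47 = 3010 J.
ΔU = nCvΔT = 1.29×12.5×(445−577) = -2120 J.
Q = ΔU + W = 888 J.
State after step 1: P = 70.9 kPa, V = 67.2 L, T = 445 K.
Step 2 — Isochoric: V stays 67.2 L; P/T = const ⇒ T₂ = 764 K, P₂ = 122 kPa.
W = 0 (no volume change).
ΔU = nCvΔT = 1.29×12.5×(764−445) = 5130 J.
Q = ΔU = 5130 J.
Net over both steps: W = 3010 J, Q = 6010 J, ΔU = 3000 J.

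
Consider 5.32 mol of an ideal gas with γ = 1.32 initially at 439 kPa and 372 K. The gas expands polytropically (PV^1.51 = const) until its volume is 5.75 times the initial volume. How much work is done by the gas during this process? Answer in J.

V₁ = nRT₁/P₁ = 5.32×8.314×372/439 = 37.5 L.
Polytropic n=1.51: T₂ = T₁(V₁/V₂)^(n−1) = 372×(0.174)^0.51 = 152 K; P₂ = P₁(V₁/V₂)^n = 31.3 kPa.
W = (P₁V₁−P₂V₂)/(n−1) = (439×37.5−31.3×216)/0.51 = 19000 J.

19000 J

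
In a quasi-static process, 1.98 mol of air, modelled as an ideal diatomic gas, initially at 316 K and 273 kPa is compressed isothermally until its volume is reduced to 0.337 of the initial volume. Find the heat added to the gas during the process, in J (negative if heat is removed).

V₁ = nRT₁/P₁ = 1.98×8.314×316/273 = 19.1 L.
Isothermal: T stays 316 K; PV = const ⇒ V₂ = 6.42 L, P₂ = 810 kPa.
ΔU = 0 (ideal gas, T constant).
W = nRT ln(V₂/V₁) = 1.98×8.314×316×ln(0.337) = -5660 J.
Q = ΔU + W = -5660 J.

-5660 J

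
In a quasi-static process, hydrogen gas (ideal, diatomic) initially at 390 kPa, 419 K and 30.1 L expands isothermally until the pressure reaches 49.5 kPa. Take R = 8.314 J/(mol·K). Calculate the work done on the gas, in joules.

n = P₁V₁/(RT₁) = 390×30.1/(8.314×419) = 3.37 mol.
Isothermal: T stays 419 K; PV = const ⇒ V₂ = 237 L, P₂ = 49.5 kPa.
W = nRT ln(V₂/V₁) = 3.37×8.314×419×ln(7.88) = 24200 J.
Work done on the gas = −W_by = -24200 J.

-24200 J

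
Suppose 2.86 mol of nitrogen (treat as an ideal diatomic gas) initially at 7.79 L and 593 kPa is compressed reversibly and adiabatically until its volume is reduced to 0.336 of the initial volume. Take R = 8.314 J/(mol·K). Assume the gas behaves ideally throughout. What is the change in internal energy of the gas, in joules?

6320 J

T₁ = P₁V₁/(nR) = 593×7.79/(2.86×8.314) = 194 K.
Adiabatic: TV^(γ−1) = const ⇒ T₂ = 194×(2.98)^0.400 = 301 K; PV^γ = const ⇒ P₂ = 2730 kPa.
For an ideal gas ΔU = nCvΔT with Cv = (5/2)R = 20.8 J/(mol·K).
ΔU = 2.86×20.8×(301−194) = 6320 J.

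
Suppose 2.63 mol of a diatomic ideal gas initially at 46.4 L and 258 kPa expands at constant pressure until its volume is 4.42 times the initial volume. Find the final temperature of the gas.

2420 K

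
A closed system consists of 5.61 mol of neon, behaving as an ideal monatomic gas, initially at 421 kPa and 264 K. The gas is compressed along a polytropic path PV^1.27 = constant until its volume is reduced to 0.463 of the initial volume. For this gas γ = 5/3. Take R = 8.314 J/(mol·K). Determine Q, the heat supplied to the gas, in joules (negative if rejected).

-6270 J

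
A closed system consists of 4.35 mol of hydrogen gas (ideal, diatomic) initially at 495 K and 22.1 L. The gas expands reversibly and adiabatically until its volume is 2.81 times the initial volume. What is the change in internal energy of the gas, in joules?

P₁ = nRT₁/V₁ = 4.35×8.314×495/22.1 = 810 kPa.
Adiabatic: TV^(γ−1) = const ⇒ T₂ = 495×(0.356)^0.400 = 327 K; PV^γ = const ⇒ P₂ = 191 kPa.
For an ideal gas ΔU = nCvΔT with Cv = (5/2)R = 20.8 J/(mol·K).
ΔU = 4.35×20.8×(327−495) = -15200 J.

-15200 J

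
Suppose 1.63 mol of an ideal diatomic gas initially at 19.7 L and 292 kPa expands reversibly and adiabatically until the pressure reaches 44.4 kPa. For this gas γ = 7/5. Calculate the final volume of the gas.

T₁ = P₁V₁/(nR) = 292×19.7/(1.63×8.314) = 424 K.
Adiabatic: T₂/T₁ = (P₂/P₁)^((γ−1)/γ) ⇒ T₂ = 424×(0.152)^0.286 = 248 K; V₂ = 75.6 L.

75.6 L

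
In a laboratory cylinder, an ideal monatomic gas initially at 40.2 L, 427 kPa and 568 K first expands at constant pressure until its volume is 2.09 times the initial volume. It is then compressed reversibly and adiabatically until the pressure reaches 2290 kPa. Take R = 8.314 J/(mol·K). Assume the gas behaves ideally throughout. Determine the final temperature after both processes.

n = P₁V₁/(RT₁) = 427×40.2/(8.314×568) = 3.63 mol.
Step 1 — Isobaric: P stays 427 kPa; V/T = const ⇒ T₂ = 1190 K, V₂ = 84.0 L.
W = PΔV = 427×(84.0−40.2) kPa·L = 18700 J.
ΔU = nCvΔT = 3.63×12.5×(1190−568) = 28100 J.
Q = ΔU + W = nCpΔT = 46800 J.
State after step 1: P = 427 kPa, V = 84.0 L, T = 1190 K.
Step 2 — Adiabatic: T₂/T₁ = (P₂/P₁)^((γ−1)/γ) ⇒ T₂ = 1190×(5.36)^0.400 = 2320 K; V₂ = 30.7 L.
ΔU = nCvΔT = 3.63×12.5×(2320−1190) = 51500 J.
Q = 0 for an adiabatic process, so W = −ΔU = -51500 J.
Net over both steps: W = -32800 J, Q = 46800 J, ΔU = 79600 J.

2320 K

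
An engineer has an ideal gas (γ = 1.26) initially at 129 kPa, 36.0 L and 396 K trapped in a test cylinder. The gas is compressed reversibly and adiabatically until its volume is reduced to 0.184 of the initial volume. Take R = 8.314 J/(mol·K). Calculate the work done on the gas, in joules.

9880 J

n = P₁V₁/(RT₁) = 129×36.0/(8.314×396) = 1.41 mol.
Adiabatic: TV^(γ−1) = const ⇒ T₂ = 396×(5.43)^0.260 = 615 K; PV^γ = const ⇒ P₂ = 1090 kPa.
ΔU = nCvΔT = 1.41×32.0×(615−396) = 9880 J.
Q = 0 for an adiabatic process, so W = −ΔU = -9880 J.
Work done on the gas = −W_by = 9880 J.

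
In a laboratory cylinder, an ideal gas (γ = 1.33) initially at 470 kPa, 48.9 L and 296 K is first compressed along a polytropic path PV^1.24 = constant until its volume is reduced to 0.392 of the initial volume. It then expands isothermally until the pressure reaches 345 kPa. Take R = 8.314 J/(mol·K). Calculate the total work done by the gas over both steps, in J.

n = P₁V₁/(RT₁) = 470×48.9/(8.314×296) = 9.34 mol.
Step 1 — Polytropic n=1.24: T₂ = T₁(V₁/V₂)^(n−1) = 296×(2.55)^0.24 = 371 K; P₂ = P₁(V₁/V₂)^n = 1500 kPa.
W = (P₁V₁−P₂V₂)/(n−1) = (470×48.9−1500×19.2)/0.24 = -24100 J.
ΔU = nCvΔT = 9.34×25.2×(371−296) = 17600 J.
Q = ΔU + W = -6580 J.
State after step 1: P = 1500 kPa, V = 19.2 L, T = 371 K.
Step 2 — Isothermal: T stays 371 K; PV = const ⇒ V₂ = 83.4 L, P₂ = 345 kPa.
ΔU = 0 (ideal gas, T constant).
W = nRT ln(V₂/V₁) = 9.34×8.314×371×ln(4.35) = 42300 J.
Q = ΔU + W = 42300 J.
Net over both steps: W = 18200 J, Q = 35700 J, ΔU = 17600 J.

18200 J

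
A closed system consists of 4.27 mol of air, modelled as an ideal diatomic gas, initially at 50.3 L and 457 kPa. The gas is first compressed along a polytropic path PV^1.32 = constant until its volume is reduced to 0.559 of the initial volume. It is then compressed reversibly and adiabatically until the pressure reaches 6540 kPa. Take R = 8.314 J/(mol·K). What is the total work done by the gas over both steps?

T₁ = P₁V₁/(nR) = 457×50.3/(4.27×8.314) = 648 K.
Step 1 — Polytropic n=1.32: T₂ = T₁(V₁/V₂)^(n−1) = 648×(1.79)^0.32 = 780 K; P₂ = P₁(V₁/V₂)^n = 985 kPa.
W = (P₁V₁−P₂V₂)/(n−1) = (457×50.3−985×28.1)/0.32 = -14700 J.
ΔU = nCvΔT = 4.27×20.8×(780−648) = 11800 J.
Q = ΔU + W = -2940 J.
State after step 1: P = 985 kPa, V = 28.1 L, T = 780 K.
Step 2 — Adiabatic: T₂/T₁ = (P₂/P₁)^((γ−1)/γ) ⇒ T₂ = 780×(6.64)^0.286 = 1340 K; V₂ = 7.27 L.
ΔU = nCvΔT = 4.27×20.8×(1340−780) = 49700 J.
Q = 0 for an adiabatic process, so W = −ΔU = -49700 J.
Net over both steps: W = -64400 J, Q = -2940 J, ΔU = 61400 J.

-64400 J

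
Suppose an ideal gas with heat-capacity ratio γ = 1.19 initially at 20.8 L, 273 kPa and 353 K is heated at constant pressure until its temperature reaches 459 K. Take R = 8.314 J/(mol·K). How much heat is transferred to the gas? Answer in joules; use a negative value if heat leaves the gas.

10700 J

n = P₁V₁/(RT₁) = 273×20.8/(8.314×353) = 1.93 mol.
Isobaric: P stays 273 kPa; V/T = const ⇒ T₂ = 459 K, V₂ = 27.0 L.
W = PΔV = 273×(27.0−20.8) kPa·L = 1710 J.
ΔU = nCvΔT = 1.93×43.8×(459−353) = 8970 J.
Q = ΔU + W = nCpΔT = 10700 J.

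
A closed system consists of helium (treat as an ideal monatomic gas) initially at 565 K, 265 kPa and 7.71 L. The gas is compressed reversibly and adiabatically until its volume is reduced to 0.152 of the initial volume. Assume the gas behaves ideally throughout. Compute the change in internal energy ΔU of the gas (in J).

n = P₁V₁/(RT₁) = 265×7.71/(8.314×565) = 0.435 mol.
Adiabatic: TV^(γ−1) = const ⇒ T₂ = 565×(6.58)^0.667 = 1980 K; PV^γ = const ⇒ P₂ = 6120 kPa.
For an ideal gas ΔU = nCvΔT with Cv = (3/2)R = 12.5 J/(mol·K).
ΔU = 0.435×12.5×(1980−565) = 7700 J.

7700 J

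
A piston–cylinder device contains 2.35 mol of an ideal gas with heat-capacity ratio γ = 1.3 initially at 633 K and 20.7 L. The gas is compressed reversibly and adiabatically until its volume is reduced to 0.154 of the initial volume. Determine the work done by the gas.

P₁ = nRT₁/V₁ = 2.35×8.314×633/20.7 = 597 kPa.
Adiabatic: TV^(γ−1) = const ⇒ T₂ = 633×(6.49)^0.300 = 1110 K; PV^γ = const ⇒ P₂ = 6800 kPa.
ΔU = nCvΔT = 2.35×27.7×(1110−633) = 31000 J.
Q = 0 for an adiabatic process, so W = −ΔU = -31000 J.

-31000 J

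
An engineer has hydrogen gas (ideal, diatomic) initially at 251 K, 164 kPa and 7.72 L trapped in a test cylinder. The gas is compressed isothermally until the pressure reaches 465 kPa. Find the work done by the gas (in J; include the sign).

n = P₁V₁/(RT₁) = 164×7.72/(8.314×251) = 0.607 mol.
Isothermal: T stays 251 K; PV = const ⇒ V₂ = 2.72 L, P₂ = 465 kPa.
W = nRT ln(V₂/V₁) = 0.607×8.314×251×ln(0.353) = -1320 J.

-1320 J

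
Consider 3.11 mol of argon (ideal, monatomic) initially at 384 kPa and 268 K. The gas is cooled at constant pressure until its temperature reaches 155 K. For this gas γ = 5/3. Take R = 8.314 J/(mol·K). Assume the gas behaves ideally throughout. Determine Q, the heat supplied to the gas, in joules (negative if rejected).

-7300 J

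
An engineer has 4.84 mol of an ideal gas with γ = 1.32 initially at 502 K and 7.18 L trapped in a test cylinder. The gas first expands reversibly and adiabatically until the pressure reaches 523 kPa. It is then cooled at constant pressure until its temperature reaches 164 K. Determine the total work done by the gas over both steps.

P₁ = nRT₁/V₁ = 4.84×8.314×502/7.18 = 2810 kPa.
Step 1 — Adiabatic: T₂/T₁ = (P₂/P₁)^((γ−1)/γ) ⇒ T₂ = 502×(0.186)^0.242 = 334 K; V₂ = 25.7 L.
ΔU = nCvΔT = 4.84×26.0×(334−502) = -21100 J.
Q = 0 for an adiabatic process, so W = −ΔU = 21100 J.
State after step 1: P = 523 kPa, V = 25.7 L, T = 334 K.
Step 2 — Isobaric: P stays 523 kPa; V/T = const ⇒ T₂ = 164 K, V₂ = 12.6 L.
W = PΔV = 523×(12.6−25.7) kPa·L = -6830 J.
ΔU = nCvΔT = 4.84×26.0×(164−334) = -21400 J.
Q = ΔU + W = nCpΔT = -28200 J.
Net over both steps: W = 14300 J, Q = -28200 J, ΔU = -42500 J.

14300 J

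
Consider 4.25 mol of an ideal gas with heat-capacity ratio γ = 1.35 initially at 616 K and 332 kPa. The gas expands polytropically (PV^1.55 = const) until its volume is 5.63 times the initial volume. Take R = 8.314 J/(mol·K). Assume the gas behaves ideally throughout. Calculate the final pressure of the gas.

V₁ = nRT₁/P₁ = 4.25×8.314×616/332 = 65.6 L.
Polytropic n=1.55: T₂ = T₁(V₁/V₂)^(n−1) = 616×(0.178)^0.55 = 238 K; P₂ = P₁(V₁/V₂)^n = 22.8 kPa.

22.8 kPa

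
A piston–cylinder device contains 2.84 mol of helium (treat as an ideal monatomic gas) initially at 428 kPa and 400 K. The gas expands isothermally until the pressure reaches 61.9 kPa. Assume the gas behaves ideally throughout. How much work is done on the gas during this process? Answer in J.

-18300 J

V₁ = nRT₁/P₁ = 2.84×8.314×400/428 = 22.1 L.
Isothermal: T stays 400 K; PV = const ⇒ V₂ = 153 L, P₂ = 61.9 kPa.
W = nRT ln(V₂/V₁) = 2.84×8.314×400×ln(6.91) = 18300 J.
Work done on the gas = −W_by = -18300 J.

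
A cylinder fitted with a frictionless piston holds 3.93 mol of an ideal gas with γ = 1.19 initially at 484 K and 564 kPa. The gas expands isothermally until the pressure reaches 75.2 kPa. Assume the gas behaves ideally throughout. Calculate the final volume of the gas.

210 L

V₁ = nRT₁/P₁ = 3.93×8.314×484/564 = 28.0 L.
Isothermal: T stays 484 K; PV = const ⇒ V₂ = 210 L, P₂ = 75.2 kPa.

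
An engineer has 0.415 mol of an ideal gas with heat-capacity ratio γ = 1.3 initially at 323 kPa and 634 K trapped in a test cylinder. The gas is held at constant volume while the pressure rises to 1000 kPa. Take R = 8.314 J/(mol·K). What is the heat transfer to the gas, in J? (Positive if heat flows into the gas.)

V₁ = nRT₁/P₁ = 0.415×8.314×634/323 = 6.77 L.
Isochoric: V stays 6.77 L; P/T = const ⇒ T₂ = 1960 K, P₂ = 1000 kPa.
W = 0 (no volume change).
ΔU = nCvΔT = 0.415×27.7×(1960−634) = 15300 J.
Q = ΔU = 15300 J.

15300 J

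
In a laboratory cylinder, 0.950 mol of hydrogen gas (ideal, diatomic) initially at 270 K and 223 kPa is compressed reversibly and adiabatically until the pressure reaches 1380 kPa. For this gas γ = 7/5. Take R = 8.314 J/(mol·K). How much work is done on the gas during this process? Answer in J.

3640 J

V₁ = nRT₁/P₁ = 0.950×8.314×270/223 = 9.56 L.
Adiabatic: T₂/T₁ = (P₂/P₁)^((γ−1)/γ) ⇒ T₂ = 270×(6.19)^0.286 = 454 K; V₂ = 2.60 L.
ΔU = nCvΔT = 0.950×20.8×(454−270) = 3640 J.
Q = 0 for an adiabatic process, so W = −ΔU = -3640 J.
Work done on the gas = −W_by = 3640 J.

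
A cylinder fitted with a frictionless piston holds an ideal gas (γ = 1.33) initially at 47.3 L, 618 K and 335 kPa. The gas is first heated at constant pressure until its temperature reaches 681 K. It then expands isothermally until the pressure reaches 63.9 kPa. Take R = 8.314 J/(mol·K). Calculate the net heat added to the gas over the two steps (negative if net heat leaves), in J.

35400 J

n = P₁V₁/(RT₁) = 335×47.3/(8.314×618) = 3.08 mol.
Step 1 — Isobaric: P stays 335 kPa; V/T = const ⇒ T₂ = 681 K, V₂ = 52.1 L.
W = PΔV = 335×(52.1−47.3) kPa·L = 1620 J.
ΔU = nCvΔT = 3.08×25.2×(681−618) = 4890 J.
Q = ΔU + W = nCpΔT = 6510 J.
State after step 1: P = 335 kPa, V = 52.1 L, T = 681 K.
Step 2 — Isothermal: T stays 681 K; PV = const ⇒ V₂ = 273 L, P₂ = 63.9 kPa.
ΔU = 0 (ideal gas, T constant).
W = nRT ln(V₂/V₁) = 3.08×8.314×681×ln(5.24) = 28900 J.
Q = ΔU + W = 28900 J.
Net over both steps: W = 30500 J, Q = 35400 J, ΔU = 4890 J.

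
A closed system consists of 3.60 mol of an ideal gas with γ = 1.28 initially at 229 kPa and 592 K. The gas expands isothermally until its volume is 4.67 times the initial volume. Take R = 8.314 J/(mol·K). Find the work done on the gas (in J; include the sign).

V₁ = nRT₁/P₁ = 3.60×8.314×592/229 = 77.4 L.
Isothermal: T stays 592 K; PV = const ⇒ V₂ = 361 L, P₂ = 49.0 kPa.
W = nRT ln(V₂/V₁) = 3.60×8.314×592×ln(4.67) = 27300 J.
Work done on the gas = −W_by = -27300 J.

-27300 J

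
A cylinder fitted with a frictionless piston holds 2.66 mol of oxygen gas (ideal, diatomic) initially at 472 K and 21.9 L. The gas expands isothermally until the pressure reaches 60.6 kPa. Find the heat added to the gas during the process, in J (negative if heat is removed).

P₁ = nRT₁/V₁ = 2.66×8.314×472/21.9 = 477 kPa.
Isothermal: T stays 472 K; PV = const ⇒ V₂ = 172 L, P₂ = 60.6 kPa.
ΔU = 0 (ideal gas, T constant).
W = nRT ln(V₂/V₁) = 2.66×8.314×472×ln(7.87) = 21500 J.
Q = ΔU + W = 21500 J.

21500 J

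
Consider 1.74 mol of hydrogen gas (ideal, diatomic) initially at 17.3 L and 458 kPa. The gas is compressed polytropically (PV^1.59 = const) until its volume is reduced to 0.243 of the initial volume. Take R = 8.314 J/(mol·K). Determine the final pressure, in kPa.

T₁ = P₁V₁/(nR) = 458×17.3/(1.74×8.314) = 548 K.
Polytropic n=1.59: T₂ = T₁(V₁/V₂)^(n−1) = 548×(4.12)^0.59 = 1260 K; P₂ = P₁(V₁/V₂)^n = 4340 kPa.

4340 kPa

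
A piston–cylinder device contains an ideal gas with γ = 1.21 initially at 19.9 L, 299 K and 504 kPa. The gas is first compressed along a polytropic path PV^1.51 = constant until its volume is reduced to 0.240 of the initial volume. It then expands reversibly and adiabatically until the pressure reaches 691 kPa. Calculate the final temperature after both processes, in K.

n = P₁V₁/(RT₁) = 504×19.9/(8.314×299) = 4.03 mol.
Step 1 — Polytropic n=1.51: T₂ = T₁(V₁/V₂)^(n−1) = 299×(4.17)^0.51 = 619 K; P₂ = P₁(V₁/V₂)^n = 4350 kPa.
W = (P₁V₁−P₂V₂)/(n−1) = (504×19.9−4350×4.78)/0.51 = -21100 J.
ΔU = nCvΔT = 4.03×39.6×(619−299) = 51100 J.
Q = ΔU + W = 30100 J.
State after step 1: P = 4350 kPa, V = 4.78 L, T = 619 K.
Step 2 — Adiabatic: T₂/T₁ = (P₂/P₁)^((γ−1)/γ) ⇒ T₂ = 619×(0.159)^0.174 = 450 K; V₂ = 21.8 L.
ΔU = nCvΔT = 4.03×39.6×(450−619) = -27000 J.
Q = 0 for an adiabatic process, so W = −ΔU = 27000 J.
Net over both steps: W = 5970 J, Q = 30100 J, ΔU = 24100 J.

450 K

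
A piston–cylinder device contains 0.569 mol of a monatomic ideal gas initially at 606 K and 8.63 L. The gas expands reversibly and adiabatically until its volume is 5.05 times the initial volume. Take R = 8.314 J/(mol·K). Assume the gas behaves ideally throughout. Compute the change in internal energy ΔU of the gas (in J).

-2840 J

P₁ = nRT₁/V₁ = 0.569×8.314×606/8.63 = 332 kPa.
Adiabatic: TV^(γ−1) = const ⇒ T₂ = 606×(0.198)^0.667 = 206 K; PV^γ = const ⇒ P₂ = 22.3 kPa.
For an ideal gas ΔU = nCvΔT with Cv = (3/2)R = 12.5 J/(mol·K).
ΔU = 0.569×12.5×(206−606) = -2840 J.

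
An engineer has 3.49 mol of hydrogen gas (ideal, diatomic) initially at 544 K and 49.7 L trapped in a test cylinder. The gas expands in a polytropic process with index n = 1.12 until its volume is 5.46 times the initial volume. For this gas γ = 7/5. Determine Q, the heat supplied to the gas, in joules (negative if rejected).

17000 J

P₁ = nRT₁/V₁ = 3.49×8.314×544/49.7 = 318 kPa.
Polytropic n=1.12: T₂ = T₁(V₁/V₂)^(n−1) = 544×(0.183)^0.12 = 444 K; P₂ = P₁(V₁/V₂)^n = 47.4 kPa.
W = (P₁V₁−P₂V₂)/(n−1) = (318×49.7−47.4×271)/0.12 = 24200 J.
ΔU = nCvΔT = 3.49×20.8×(444−544) = -7270 J.
Q = ΔU + W = 17000 J.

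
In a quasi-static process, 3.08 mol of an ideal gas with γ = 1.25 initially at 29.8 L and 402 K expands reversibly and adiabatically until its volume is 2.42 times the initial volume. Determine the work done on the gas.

-8160 J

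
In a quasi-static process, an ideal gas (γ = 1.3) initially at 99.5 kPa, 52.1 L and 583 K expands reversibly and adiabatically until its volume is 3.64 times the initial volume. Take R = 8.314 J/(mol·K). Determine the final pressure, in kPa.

Adiabatic: TV^(γ−1) = const ⇒ T₂ = 583×(0.275)^0.300 = 396 K; PV^γ = const ⇒ P₂ = 18.6 kPa.

18.6 kPa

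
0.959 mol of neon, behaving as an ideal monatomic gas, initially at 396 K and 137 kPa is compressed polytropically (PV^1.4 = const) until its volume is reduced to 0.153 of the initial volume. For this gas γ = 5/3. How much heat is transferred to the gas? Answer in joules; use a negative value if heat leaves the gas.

-3530 J

V₁ = nRT₁/P₁ = 0.959×8.314×396/137 = 23.0 L.
Polytropic n=1.4: T₂ = T₁(V₁/V₂)^(n−1) = 396×(6.54)^0.40 = 839 K; P₂ = P₁(V₁/V₂)^n = 1900 kPa.
W = (P₁V₁−P₂V₂)/(n−1) = (137×23.0−1900×3.53)/0.40 = -8830 J.
ΔU = nCvΔT = 0.959×12.5×(839−396) = 5300 J.
Q = ΔU + W = -3530 J.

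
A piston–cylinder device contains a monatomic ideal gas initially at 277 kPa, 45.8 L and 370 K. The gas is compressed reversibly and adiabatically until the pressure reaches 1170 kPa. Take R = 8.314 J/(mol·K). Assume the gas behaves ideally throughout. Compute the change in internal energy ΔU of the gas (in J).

14800 J

n = P₁V₁/(RT₁) = 277×45.8/(8.314×370) = 4.12 mol.
Adiabatic: T₂/T₁ = (P₂/P₁)^((γ−1)/γ) ⇒ T₂ = 370×(4.22)^0.400 = 658 K; V₂ = 19.3 L.
For an ideal gas ΔU = nCvΔT with Cv = (3/2)R = 12.5 J/(mol·K).
ΔU = 4.12×12.5×(658−370) = 14800 J.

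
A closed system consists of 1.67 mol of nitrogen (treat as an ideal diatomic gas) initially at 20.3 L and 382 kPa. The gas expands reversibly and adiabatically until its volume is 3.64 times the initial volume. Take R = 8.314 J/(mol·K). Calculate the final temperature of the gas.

T₁ = P₁V₁/(nR) = 382×20.3/(1.67×8.314) = 559 K.
Adiabatic: TV^(γ−1) = const ⇒ T₂ = 559×(0.275)^0.400 = 333 K; PV^γ = const ⇒ P₂ = 62.6 kPa.

333 K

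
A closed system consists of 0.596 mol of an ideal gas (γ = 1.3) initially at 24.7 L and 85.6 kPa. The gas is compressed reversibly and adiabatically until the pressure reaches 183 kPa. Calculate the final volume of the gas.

T₁ = P₁V₁/(nR) = 85.6×24.7/(0.596×8.314) = 427 K.
Adiabatic: T₂/T₁ = (P₂/P₁)^((γ−1)/γ) ⇒ T₂ = 427×(2.14)^0.231 = 508 K; V₂ = 13.8 L.

13.8 L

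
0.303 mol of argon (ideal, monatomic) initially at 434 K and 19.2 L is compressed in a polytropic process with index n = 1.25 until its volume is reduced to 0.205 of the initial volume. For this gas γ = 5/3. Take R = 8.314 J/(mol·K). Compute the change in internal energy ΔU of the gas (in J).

P₁ = nRT₁/V₁ = 0.303×8.314×434/19.2 = 56.9 kPa.
Polytropic n=1.25: T₂ = T₁(V₁/V₂)^(n−1) = 434×(4.88)^0.25 = 645 K; P₂ = P₁(V₁/V₂)^n = 413 kPa.
For an ideal gas ΔU = nCvΔT with Cv = (3/2)R = 12.5 J/(mol·K).
ΔU = 0.303×12.5×(645−434) = 797 J.

797 J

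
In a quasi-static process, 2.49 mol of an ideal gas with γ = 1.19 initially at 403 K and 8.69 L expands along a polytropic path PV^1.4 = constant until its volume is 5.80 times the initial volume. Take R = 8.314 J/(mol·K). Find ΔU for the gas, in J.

P₁ = nRT₁/V₁ = 2.49×8.314×403/8.69 = 960 kPa.
Polytropic n=1.4: T₂ = T₁(V₁/V₂)^(n−1) = 403×(0.172)^0.40 = 199 K; P₂ = P₁(V₁/V₂)^n = 81.9 kPa.
For an ideal gas ΔU = nCvΔT with Cv = R/(γ−1) = 43.8 J/(mol·K).
ΔU = 2.49×43.8×(199−403) = -22200 J.

-22200 J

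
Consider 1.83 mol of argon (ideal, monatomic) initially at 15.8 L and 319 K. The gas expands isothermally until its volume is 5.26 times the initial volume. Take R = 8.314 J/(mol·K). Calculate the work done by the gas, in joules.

8060 J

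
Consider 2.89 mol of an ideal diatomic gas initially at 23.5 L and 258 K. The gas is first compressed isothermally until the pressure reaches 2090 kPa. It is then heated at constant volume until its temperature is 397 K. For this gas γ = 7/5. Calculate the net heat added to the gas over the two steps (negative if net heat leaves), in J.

P₁ = nRT₁/V₁ = 2.89×8.314×258/23.5 = 264 kPa.
Step 1 — Isothermal: T stays 258 K; PV = const ⇒ V₂ = 2.97 L, P₂ = 2090 kPa.
ΔU = 0 (ideal gas, T constant).
W = nRT ln(V₂/V₁) = 2.89×8.314×258×ln(0.126) = -12800 J.
Q = ΔU + W = -12800 J.
State after step 1: P = 2090 kPa, V = 2.97 L, T = 258 K.
Step 2 — Isochoric: V stays 2.97 L; P/T = const ⇒ T₂ = 397 K, P₂ = 3220 kPa.
W = 0 (no volume change).
ΔU = nCvΔT = 2.89×20.8×(397−258) = 8350 J.
Q = ΔU = 8350 J.
Net over both steps: W = -12800 J, Q = -4480 J, ΔU = 8350 J.

-4480 J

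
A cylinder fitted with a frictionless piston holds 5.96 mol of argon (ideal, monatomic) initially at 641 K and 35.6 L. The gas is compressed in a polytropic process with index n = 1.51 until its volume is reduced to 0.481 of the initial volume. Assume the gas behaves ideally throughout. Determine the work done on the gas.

28200 J

P₁ = nRT₁/V₁ = 5.96×8.314×641/35.6 = 892 kPa.
Polytropic n=1.51: T₂ = T₁(V₁/V₂)^(n−1) = 641×(2.08)^0.51 = 931 K; P₂ = P₁(V₁/V₂)^n = 2690 kPa.
W = (P₁V₁−P₂V₂)/(n−1) = (892×35.6−2690×17.1)/0.51 = -28200 J.
Work done on the gas = −W_by = 28200 J.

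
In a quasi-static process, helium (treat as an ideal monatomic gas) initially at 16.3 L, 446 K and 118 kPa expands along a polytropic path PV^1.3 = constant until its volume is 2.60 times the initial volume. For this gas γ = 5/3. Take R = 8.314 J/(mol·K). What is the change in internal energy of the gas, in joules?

n = P₁V₁/(RT₁) = 118×16.3/(8.314×446) = 0.519 mol.
Polytropic n=1.3: T₂ = T₁(V₁/V₂)^(n−1) = 446×(0.385)^0.30 = 335 K; P₂ = P₁(V₁/V₂)^n = 34.1 kPa.
For an ideal gas ΔU = nCvΔT with Cv = (3/2)R = 12.5 J/(mol·K).
ΔU = 0.519×12.5×(335−446) = -719 J.

-719 J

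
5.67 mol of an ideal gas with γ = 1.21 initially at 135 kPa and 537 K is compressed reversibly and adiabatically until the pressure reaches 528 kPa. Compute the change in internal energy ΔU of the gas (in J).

V₁ = nRT₁/P₁ = 5.67×8.314×537/135 = 188 L.
Adiabatic: T₂/T₁ = (P₂/P₁)^((γ−1)/γ) ⇒ T₂ = 537×(3.91)^0.174 = 680 K; V₂ = 60.7 L.
For an ideal gas ΔU = nCvΔT with Cv = R/(γ−1) = 39.6 J/(mol·K).
ΔU = 5.67×39.6×(680−537) = 32200 J.

32200 J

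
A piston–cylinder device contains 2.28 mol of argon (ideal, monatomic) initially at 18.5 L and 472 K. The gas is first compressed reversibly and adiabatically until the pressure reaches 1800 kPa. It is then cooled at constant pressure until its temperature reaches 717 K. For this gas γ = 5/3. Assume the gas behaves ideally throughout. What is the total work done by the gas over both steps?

P₁ = nRT₁/V₁ = 2.28×8.314×472/18.5 = 484 kPa.
Step 1 — Adiabatic: T₂/T₁ = (P₂/P₁)^((γ−1)/γ) ⇒ T₂ = 472×(3.72)^0.400 = 798 K; V₂ = 8.41 L.
ΔU = nCvΔT = 2.28×12.5×(798−472) = 9280 J.
Q = 0 for an adiabatic process, so W = −ΔU = -9280 J.
State after step 1: P = 1800 kPa, V = 8.41 L, T = 798 K.
Step 2 — Isobaric: P stays 1800 kPa; V/T = const ⇒ T₂ = 717 K, V₂ = 7.55 L.
W = PΔV = 1800×(7.55−8.41) kPa·L = -1540 J.
ΔU = nCvΔT = 2.28×12.5×(717−798) = -2320 J.
Q = ΔU + W = nCpΔT = -3860 J.
Net over both steps: W = -10800 J, Q = -3860 J, ΔU = 6970 J.

-10800 J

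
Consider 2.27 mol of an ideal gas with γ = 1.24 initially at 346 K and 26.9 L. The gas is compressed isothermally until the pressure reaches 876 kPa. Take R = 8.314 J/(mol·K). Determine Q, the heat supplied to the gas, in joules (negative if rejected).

P₁ = nRT₁/V₁ = 2.27×8.314×346/26.9 = 243 kPa.
Isothermal: T stays 346 K; PV = const ⇒ V₂ = 7.45 L, P₂ = 876 kPa.
ΔU = 0 (ideal gas, T constant).
W = nRT ln(V₂/V₁) = 2.27×8.314×346×ln(0.277) = -8380 J.
Q = ΔU + W = -8380 J.

-8380 J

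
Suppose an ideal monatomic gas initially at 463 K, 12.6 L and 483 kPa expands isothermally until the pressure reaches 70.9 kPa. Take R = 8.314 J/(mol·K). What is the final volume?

85.8 L

Isothermal: T stays 463 K; PV = const ⇒ V₂ = 85.8 L, P₂ = 70.9 kPa.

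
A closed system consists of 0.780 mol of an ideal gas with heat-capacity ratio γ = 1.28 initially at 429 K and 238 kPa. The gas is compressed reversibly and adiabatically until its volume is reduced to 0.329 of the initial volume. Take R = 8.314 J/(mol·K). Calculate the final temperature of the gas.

586 K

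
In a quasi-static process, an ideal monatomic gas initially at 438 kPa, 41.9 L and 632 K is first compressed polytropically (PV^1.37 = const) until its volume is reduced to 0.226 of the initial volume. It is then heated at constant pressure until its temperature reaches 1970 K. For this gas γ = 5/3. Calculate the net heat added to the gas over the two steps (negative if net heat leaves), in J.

n = P₁V₁/(RT₁) = 438×41.9/(8.314×632) = 3.49 mol.
Step 1 — Polytropic n=1.37: T₂ = T₁(V₁/V₂)^(n−1) = 632×(4.42)^0.37 = 1100 K; P₂ = P₁(V₁/V₂)^n = 3360 kPa.
W = (P₁V₁−P₂V₂)/(n−1) = (438×41.9−3360×9.47)/0.37 = -36400 J.
ΔU = nCvΔT = 3.49×12.5×(1100−632) = 20200 J.
Q = ΔU + W = -16200 J.
State after step 1: P = 3360 kPa, V = 9.47 L, T = 1100 K.
Step 2 — Isobaric: P stays 3360 kPa; V/T = const ⇒ T₂ = 1970 K, V₂ = 17.0 L.
W = PΔV = 3360×(17.0−9.47) kPa·L = 25400 J.
ΔU = nCvΔT = 3.49×12.5×(1970−1100) = 38100 J.
Q = ΔU + W = nCpΔT = 63500 J.
Net over both steps: W = -11000 J, Q = 47300 J, ΔU = 58300 J.

47300 J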